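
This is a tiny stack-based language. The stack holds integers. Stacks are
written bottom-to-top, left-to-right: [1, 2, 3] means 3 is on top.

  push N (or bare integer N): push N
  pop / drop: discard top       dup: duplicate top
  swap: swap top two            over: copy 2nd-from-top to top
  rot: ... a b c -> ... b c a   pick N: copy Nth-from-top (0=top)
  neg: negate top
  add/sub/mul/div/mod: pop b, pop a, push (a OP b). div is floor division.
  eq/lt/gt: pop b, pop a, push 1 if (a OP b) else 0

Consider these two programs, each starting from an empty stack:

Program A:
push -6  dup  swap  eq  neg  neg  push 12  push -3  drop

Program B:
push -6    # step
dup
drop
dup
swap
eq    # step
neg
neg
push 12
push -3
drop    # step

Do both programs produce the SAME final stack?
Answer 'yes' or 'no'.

Program A trace:
  After 'push -6': [-6]
  After 'dup': [-6, -6]
  After 'swap': [-6, -6]
  After 'eq': [1]
  After 'neg': [-1]
  After 'neg': [1]
  After 'push 12': [1, 12]
  After 'push -3': [1, 12, -3]
  After 'drop': [1, 12]
Program A final stack: [1, 12]

Program B trace:
  After 'push -6': [-6]
  After 'dup': [-6, -6]
  After 'drop': [-6]
  After 'dup': [-6, -6]
  After 'swap': [-6, -6]
  After 'eq': [1]
  After 'neg': [-1]
  After 'neg': [1]
  After 'push 12': [1, 12]
  After 'push -3': [1, 12, -3]
  After 'drop': [1, 12]
Program B final stack: [1, 12]
Same: yes

Answer: yes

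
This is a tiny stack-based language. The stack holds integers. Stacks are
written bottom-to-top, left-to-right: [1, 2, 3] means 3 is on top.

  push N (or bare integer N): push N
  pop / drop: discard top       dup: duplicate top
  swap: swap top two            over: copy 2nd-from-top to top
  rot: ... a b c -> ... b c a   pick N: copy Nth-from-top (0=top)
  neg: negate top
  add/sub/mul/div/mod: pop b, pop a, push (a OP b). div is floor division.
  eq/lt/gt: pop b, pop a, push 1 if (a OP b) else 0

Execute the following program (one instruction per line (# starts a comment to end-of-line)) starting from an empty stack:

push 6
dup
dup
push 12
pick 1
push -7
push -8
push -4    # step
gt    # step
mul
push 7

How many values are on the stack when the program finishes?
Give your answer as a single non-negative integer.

After 'push 6': stack = [6] (depth 1)
After 'dup': stack = [6, 6] (depth 2)
After 'dup': stack = [6, 6, 6] (depth 3)
After 'push 12': stack = [6, 6, 6, 12] (depth 4)
After 'pick 1': stack = [6, 6, 6, 12, 6] (depth 5)
After 'push -7': stack = [6, 6, 6, 12, 6, -7] (depth 6)
After 'push -8': stack = [6, 6, 6, 12, 6, -7, -8] (depth 7)
After 'push -4': stack = [6, 6, 6, 12, 6, -7, -8, -4] (depth 8)
After 'gt': stack = [6, 6, 6, 12, 6, -7, 0] (depth 7)
After 'mul': stack = [6, 6, 6, 12, 6, 0] (depth 6)
After 'push 7': stack = [6, 6, 6, 12, 6, 0, 7] (depth 7)

Answer: 7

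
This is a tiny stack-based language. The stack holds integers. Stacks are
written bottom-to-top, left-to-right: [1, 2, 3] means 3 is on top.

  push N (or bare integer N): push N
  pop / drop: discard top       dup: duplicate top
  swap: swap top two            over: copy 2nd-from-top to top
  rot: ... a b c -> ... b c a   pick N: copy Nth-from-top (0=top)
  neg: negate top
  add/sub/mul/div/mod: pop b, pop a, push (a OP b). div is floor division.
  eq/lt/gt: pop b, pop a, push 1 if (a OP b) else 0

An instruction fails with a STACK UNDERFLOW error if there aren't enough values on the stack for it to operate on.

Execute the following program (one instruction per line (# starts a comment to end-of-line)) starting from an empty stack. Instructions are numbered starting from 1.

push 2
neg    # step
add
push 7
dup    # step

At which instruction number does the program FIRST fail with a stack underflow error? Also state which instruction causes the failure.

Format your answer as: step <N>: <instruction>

Step 1 ('push 2'): stack = [2], depth = 1
Step 2 ('neg'): stack = [-2], depth = 1
Step 3 ('add'): needs 2 value(s) but depth is 1 — STACK UNDERFLOW

Answer: step 3: add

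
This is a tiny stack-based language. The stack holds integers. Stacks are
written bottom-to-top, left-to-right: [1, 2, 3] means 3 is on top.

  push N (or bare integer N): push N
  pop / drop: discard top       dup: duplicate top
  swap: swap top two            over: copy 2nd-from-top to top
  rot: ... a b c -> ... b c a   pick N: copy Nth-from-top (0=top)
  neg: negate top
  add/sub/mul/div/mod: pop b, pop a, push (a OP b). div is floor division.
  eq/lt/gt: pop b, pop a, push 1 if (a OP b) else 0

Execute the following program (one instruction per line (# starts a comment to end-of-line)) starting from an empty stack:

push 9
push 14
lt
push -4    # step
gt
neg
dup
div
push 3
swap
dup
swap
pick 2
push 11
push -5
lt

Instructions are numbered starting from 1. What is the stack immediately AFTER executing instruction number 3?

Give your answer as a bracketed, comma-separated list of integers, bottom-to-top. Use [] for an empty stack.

Step 1 ('push 9'): [9]
Step 2 ('push 14'): [9, 14]
Step 3 ('lt'): [1]

Answer: [1]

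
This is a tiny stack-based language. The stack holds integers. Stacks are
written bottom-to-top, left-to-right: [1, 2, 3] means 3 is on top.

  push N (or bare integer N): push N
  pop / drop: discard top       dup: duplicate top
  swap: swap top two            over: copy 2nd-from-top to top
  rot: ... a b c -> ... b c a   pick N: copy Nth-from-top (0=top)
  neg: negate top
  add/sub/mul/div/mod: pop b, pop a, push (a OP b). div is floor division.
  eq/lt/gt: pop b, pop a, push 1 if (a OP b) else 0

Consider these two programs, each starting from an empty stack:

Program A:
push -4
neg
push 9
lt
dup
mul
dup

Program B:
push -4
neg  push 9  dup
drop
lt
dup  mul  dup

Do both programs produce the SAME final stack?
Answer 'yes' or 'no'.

Answer: yes

Derivation:
Program A trace:
  After 'push -4': [-4]
  After 'neg': [4]
  After 'push 9': [4, 9]
  After 'lt': [1]
  After 'dup': [1, 1]
  After 'mul': [1]
  After 'dup': [1, 1]
Program A final stack: [1, 1]

Program B trace:
  After 'push -4': [-4]
  After 'neg': [4]
  After 'push 9': [4, 9]
  After 'dup': [4, 9, 9]
  After 'drop': [4, 9]
  After 'lt': [1]
  After 'dup': [1, 1]
  After 'mul': [1]
  After 'dup': [1, 1]
Program B final stack: [1, 1]
Same: yes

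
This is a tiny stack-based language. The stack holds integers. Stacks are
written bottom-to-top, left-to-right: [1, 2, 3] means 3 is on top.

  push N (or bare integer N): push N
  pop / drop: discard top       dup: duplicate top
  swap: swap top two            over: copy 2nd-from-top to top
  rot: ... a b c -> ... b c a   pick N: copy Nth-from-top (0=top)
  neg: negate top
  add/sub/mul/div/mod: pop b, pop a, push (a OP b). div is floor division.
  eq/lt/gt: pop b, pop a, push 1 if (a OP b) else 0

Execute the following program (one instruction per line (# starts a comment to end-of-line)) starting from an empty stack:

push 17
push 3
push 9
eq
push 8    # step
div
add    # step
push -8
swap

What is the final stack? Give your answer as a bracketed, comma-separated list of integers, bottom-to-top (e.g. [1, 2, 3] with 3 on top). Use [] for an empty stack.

After 'push 17': [17]
After 'push 3': [17, 3]
After 'push 9': [17, 3, 9]
After 'eq': [17, 0]
After 'push 8': [17, 0, 8]
After 'div': [17, 0]
After 'add': [17]
After 'push -8': [17, -8]
After 'swap': [-8, 17]

Answer: [-8, 17]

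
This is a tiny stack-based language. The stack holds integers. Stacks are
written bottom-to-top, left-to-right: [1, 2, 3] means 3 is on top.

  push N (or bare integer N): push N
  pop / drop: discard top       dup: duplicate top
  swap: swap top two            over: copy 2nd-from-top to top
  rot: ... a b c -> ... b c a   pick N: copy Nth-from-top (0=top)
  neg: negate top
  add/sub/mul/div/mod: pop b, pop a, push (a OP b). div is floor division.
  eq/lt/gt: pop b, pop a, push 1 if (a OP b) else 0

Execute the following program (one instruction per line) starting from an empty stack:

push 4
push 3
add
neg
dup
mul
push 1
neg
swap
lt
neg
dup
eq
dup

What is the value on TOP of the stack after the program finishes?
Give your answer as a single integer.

After 'push 4': [4]
After 'push 3': [4, 3]
After 'add': [7]
After 'neg': [-7]
After 'dup': [-7, -7]
After 'mul': [49]
After 'push 1': [49, 1]
After 'neg': [49, -1]
After 'swap': [-1, 49]
After 'lt': [1]
After 'neg': [-1]
After 'dup': [-1, -1]
After 'eq': [1]
After 'dup': [1, 1]

Answer: 1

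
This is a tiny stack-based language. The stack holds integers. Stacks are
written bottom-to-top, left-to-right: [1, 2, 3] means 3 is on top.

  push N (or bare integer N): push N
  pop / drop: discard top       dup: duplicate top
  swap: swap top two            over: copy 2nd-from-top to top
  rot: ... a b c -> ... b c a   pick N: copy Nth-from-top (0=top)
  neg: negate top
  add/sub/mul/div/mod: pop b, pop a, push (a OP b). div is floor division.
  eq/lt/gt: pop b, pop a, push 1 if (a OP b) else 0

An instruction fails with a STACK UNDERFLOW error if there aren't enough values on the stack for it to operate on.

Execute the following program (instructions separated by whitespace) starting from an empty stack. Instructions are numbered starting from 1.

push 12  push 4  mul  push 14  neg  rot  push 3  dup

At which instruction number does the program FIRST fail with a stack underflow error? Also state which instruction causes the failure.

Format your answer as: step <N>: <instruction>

Step 1 ('push 12'): stack = [12], depth = 1
Step 2 ('push 4'): stack = [12, 4], depth = 2
Step 3 ('mul'): stack = [48], depth = 1
Step 4 ('push 14'): stack = [48, 14], depth = 2
Step 5 ('neg'): stack = [48, -14], depth = 2
Step 6 ('rot'): needs 3 value(s) but depth is 2 — STACK UNDERFLOW

Answer: step 6: rot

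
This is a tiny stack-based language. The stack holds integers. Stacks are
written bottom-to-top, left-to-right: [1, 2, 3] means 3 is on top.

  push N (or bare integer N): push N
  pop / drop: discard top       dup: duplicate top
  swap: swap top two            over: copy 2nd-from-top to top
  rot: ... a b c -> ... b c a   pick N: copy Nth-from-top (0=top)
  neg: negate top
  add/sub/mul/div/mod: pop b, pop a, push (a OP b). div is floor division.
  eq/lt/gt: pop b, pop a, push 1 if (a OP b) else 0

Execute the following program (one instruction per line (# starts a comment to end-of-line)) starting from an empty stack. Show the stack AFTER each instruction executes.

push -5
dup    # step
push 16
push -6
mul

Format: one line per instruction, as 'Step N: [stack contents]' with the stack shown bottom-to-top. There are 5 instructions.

Step 1: [-5]
Step 2: [-5, -5]
Step 3: [-5, -5, 16]
Step 4: [-5, -5, 16, -6]
Step 5: [-5, -5, -96]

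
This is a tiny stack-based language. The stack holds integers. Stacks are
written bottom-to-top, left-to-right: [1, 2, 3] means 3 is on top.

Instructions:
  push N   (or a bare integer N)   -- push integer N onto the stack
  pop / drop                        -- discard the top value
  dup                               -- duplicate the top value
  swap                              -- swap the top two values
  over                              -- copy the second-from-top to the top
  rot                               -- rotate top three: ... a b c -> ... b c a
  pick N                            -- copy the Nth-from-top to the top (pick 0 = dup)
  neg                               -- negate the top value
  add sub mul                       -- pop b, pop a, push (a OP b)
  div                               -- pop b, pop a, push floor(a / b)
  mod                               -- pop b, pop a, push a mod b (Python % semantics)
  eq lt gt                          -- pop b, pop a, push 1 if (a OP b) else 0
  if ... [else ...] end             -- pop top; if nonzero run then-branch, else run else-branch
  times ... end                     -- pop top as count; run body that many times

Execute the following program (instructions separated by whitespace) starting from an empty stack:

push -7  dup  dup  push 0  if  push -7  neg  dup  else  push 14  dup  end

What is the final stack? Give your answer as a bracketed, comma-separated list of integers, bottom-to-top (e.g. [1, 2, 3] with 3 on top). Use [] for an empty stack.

Answer: [-7, -7, -7, 14, 14]

Derivation:
After 'push -7': [-7]
After 'dup': [-7, -7]
After 'dup': [-7, -7, -7]
After 'push 0': [-7, -7, -7, 0]
After 'if': [-7, -7, -7]
After 'push 14': [-7, -7, -7, 14]
After 'dup': [-7, -7, -7, 14, 14]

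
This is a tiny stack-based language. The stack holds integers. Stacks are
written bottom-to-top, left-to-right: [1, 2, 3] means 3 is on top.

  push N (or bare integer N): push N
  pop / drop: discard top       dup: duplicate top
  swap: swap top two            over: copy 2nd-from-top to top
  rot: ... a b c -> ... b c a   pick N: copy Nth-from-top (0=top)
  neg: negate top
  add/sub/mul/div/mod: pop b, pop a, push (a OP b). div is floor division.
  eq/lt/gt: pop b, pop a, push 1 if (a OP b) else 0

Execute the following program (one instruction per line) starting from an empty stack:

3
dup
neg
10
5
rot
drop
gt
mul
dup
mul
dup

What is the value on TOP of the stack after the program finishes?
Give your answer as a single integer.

After 'push 3': [3]
After 'dup': [3, 3]
After 'neg': [3, -3]
After 'push 10': [3, -3, 10]
After 'push 5': [3, -3, 10, 5]
After 'rot': [3, 10, 5, -3]
After 'drop': [3, 10, 5]
After 'gt': [3, 1]
After 'mul': [3]
After 'dup': [3, 3]
After 'mul': [9]
After 'dup': [9, 9]

Answer: 9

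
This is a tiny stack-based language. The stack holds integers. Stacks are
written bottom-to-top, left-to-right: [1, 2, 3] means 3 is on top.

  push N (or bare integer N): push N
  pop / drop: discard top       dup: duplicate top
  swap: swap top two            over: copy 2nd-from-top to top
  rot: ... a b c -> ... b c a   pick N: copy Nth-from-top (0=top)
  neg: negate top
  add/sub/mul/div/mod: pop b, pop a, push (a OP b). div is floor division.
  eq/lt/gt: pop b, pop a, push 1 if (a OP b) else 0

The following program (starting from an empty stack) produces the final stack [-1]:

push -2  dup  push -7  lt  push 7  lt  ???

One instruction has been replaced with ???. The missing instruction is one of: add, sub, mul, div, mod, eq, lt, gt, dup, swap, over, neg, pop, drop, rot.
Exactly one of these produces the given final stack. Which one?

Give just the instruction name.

Answer: add

Derivation:
Stack before ???: [-2, 1]
Stack after ???:  [-1]
The instruction that transforms [-2, 1] -> [-1] is: add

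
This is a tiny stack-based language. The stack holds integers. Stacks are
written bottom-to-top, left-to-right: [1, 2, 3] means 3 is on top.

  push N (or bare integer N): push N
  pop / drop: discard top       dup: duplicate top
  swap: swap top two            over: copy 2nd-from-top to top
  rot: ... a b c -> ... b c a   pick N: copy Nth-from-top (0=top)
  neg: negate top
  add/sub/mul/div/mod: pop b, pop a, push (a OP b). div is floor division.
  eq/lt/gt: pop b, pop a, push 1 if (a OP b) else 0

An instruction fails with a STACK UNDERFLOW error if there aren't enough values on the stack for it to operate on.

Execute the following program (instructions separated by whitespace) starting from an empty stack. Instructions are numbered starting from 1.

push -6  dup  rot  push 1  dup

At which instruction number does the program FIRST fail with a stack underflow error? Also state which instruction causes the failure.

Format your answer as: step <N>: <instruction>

Step 1 ('push -6'): stack = [-6], depth = 1
Step 2 ('dup'): stack = [-6, -6], depth = 2
Step 3 ('rot'): needs 3 value(s) but depth is 2 — STACK UNDERFLOW

Answer: step 3: rot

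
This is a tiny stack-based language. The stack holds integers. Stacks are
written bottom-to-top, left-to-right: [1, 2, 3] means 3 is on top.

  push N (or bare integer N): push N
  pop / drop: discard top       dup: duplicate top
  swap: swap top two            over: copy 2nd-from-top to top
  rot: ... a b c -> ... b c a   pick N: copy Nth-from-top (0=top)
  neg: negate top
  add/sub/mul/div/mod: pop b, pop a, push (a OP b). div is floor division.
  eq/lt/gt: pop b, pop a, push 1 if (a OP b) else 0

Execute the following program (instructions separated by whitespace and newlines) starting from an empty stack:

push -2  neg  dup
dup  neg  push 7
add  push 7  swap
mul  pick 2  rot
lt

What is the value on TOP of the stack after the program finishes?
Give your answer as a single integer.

After 'push -2': [-2]
After 'neg': [2]
After 'dup': [2, 2]
After 'dup': [2, 2, 2]
After 'neg': [2, 2, -2]
After 'push 7': [2, 2, -2, 7]
After 'add': [2, 2, 5]
After 'push 7': [2, 2, 5, 7]
After 'swap': [2, 2, 7, 5]
After 'mul': [2, 2, 35]
After 'pick 2': [2, 2, 35, 2]
After 'rot': [2, 35, 2, 2]
After 'lt': [2, 35, 0]

Answer: 0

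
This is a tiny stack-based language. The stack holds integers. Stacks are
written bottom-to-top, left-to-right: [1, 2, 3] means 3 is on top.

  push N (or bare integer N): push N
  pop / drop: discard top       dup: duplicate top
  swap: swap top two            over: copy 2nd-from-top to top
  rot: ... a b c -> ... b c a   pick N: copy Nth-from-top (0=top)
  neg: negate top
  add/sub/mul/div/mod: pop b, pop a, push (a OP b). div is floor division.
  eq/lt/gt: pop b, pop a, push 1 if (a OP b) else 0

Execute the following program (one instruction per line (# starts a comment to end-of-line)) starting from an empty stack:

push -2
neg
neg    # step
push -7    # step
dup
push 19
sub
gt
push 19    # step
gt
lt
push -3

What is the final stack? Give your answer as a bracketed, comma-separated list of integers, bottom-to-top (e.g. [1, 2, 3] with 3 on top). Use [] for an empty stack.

Answer: [1, -3]

Derivation:
After 'push -2': [-2]
After 'neg': [2]
After 'neg': [-2]
After 'push -7': [-2, -7]
After 'dup': [-2, -7, -7]
After 'push 19': [-2, -7, -7, 19]
After 'sub': [-2, -7, -26]
After 'gt': [-2, 1]
After 'push 19': [-2, 1, 19]
After 'gt': [-2, 0]
After 'lt': [1]
After 'push -3': [1, -3]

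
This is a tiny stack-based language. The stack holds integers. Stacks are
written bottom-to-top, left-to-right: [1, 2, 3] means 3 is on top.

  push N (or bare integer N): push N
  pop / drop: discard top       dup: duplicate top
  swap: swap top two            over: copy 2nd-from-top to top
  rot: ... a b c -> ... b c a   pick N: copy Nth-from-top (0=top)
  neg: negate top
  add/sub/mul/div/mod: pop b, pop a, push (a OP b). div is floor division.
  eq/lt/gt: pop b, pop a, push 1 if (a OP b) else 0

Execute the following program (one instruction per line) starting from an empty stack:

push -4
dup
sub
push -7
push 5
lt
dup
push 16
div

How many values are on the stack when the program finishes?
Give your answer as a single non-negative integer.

After 'push -4': stack = [-4] (depth 1)
After 'dup': stack = [-4, -4] (depth 2)
After 'sub': stack = [0] (depth 1)
After 'push -7': stack = [0, -7] (depth 2)
After 'push 5': stack = [0, -7, 5] (depth 3)
After 'lt': stack = [0, 1] (depth 2)
After 'dup': stack = [0, 1, 1] (depth 3)
After 'push 16': stack = [0, 1, 1, 16] (depth 4)
After 'div': stack = [0, 1, 0] (depth 3)

Answer: 3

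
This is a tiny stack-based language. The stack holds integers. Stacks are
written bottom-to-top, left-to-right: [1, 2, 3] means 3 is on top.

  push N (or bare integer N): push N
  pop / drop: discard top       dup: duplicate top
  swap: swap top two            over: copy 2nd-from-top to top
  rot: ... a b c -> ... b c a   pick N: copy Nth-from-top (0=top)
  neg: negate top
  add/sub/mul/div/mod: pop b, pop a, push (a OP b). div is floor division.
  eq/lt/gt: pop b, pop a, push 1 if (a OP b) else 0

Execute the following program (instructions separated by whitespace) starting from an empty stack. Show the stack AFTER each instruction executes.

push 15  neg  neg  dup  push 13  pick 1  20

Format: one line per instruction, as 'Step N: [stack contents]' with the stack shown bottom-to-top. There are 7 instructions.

Step 1: [15]
Step 2: [-15]
Step 3: [15]
Step 4: [15, 15]
Step 5: [15, 15, 13]
Step 6: [15, 15, 13, 15]
Step 7: [15, 15, 13, 15, 20]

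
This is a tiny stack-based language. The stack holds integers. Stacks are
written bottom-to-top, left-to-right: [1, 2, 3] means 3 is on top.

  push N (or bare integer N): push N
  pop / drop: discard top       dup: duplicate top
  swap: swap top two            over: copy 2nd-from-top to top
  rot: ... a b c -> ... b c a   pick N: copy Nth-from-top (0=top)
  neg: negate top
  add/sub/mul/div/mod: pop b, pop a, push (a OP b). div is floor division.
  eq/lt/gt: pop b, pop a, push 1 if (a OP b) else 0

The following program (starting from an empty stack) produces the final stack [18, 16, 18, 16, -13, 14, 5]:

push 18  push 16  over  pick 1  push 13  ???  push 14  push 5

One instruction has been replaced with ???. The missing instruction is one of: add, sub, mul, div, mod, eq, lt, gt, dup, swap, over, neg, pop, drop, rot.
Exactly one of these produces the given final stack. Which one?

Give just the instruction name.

Answer: neg

Derivation:
Stack before ???: [18, 16, 18, 16, 13]
Stack after ???:  [18, 16, 18, 16, -13]
The instruction that transforms [18, 16, 18, 16, 13] -> [18, 16, 18, 16, -13] is: neg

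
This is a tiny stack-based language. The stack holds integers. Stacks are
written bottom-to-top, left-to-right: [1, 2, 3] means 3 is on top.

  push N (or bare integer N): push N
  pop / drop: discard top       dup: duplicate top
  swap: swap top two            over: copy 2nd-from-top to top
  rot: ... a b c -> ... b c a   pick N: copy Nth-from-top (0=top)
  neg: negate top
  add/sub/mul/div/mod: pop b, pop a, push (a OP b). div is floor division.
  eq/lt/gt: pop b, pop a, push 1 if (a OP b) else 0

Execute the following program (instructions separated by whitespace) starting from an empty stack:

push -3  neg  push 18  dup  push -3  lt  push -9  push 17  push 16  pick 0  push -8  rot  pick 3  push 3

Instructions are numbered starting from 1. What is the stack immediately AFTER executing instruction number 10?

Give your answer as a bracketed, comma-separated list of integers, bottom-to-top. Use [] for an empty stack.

Answer: [3, 18, 0, -9, 17, 16, 16]

Derivation:
Step 1 ('push -3'): [-3]
Step 2 ('neg'): [3]
Step 3 ('push 18'): [3, 18]
Step 4 ('dup'): [3, 18, 18]
Step 5 ('push -3'): [3, 18, 18, -3]
Step 6 ('lt'): [3, 18, 0]
Step 7 ('push -9'): [3, 18, 0, -9]
Step 8 ('push 17'): [3, 18, 0, -9, 17]
Step 9 ('push 16'): [3, 18, 0, -9, 17, 16]
Step 10 ('pick 0'): [3, 18, 0, -9, 17, 16, 16]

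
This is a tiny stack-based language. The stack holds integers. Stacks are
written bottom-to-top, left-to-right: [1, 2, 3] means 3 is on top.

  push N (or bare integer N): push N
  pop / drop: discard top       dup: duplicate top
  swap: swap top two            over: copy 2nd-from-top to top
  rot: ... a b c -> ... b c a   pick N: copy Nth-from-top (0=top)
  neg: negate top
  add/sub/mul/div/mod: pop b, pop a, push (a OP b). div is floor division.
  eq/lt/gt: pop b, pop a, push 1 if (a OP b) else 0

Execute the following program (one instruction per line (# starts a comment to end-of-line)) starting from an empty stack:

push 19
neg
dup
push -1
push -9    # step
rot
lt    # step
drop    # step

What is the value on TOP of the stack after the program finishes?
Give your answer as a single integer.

After 'push 19': [19]
After 'neg': [-19]
After 'dup': [-19, -19]
After 'push -1': [-19, -19, -1]
After 'push -9': [-19, -19, -1, -9]
After 'rot': [-19, -1, -9, -19]
After 'lt': [-19, -1, 0]
After 'drop': [-19, -1]

Answer: -1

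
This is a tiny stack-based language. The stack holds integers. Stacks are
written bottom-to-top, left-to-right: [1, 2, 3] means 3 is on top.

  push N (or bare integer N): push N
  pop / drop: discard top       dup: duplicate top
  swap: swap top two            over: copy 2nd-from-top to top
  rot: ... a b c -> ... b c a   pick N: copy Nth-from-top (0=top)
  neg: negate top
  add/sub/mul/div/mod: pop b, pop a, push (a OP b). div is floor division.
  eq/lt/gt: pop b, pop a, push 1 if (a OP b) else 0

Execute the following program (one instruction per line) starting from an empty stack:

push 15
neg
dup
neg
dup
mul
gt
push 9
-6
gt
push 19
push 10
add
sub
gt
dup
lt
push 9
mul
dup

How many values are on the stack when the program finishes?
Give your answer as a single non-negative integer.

After 'push 15': stack = [15] (depth 1)
After 'neg': stack = [-15] (depth 1)
After 'dup': stack = [-15, -15] (depth 2)
After 'neg': stack = [-15, 15] (depth 2)
After 'dup': stack = [-15, 15, 15] (depth 3)
After 'mul': stack = [-15, 225] (depth 2)
After 'gt': stack = [0] (depth 1)
After 'push 9': stack = [0, 9] (depth 2)
After 'push -6': stack = [0, 9, -6] (depth 3)
After 'gt': stack = [0, 1] (depth 2)
After 'push 19': stack = [0, 1, 19] (depth 3)
After 'push 10': stack = [0, 1, 19, 10] (depth 4)
After 'add': stack = [0, 1, 29] (depth 3)
After 'sub': stack = [0, -28] (depth 2)
After 'gt': stack = [1] (depth 1)
After 'dup': stack = [1, 1] (depth 2)
After 'lt': stack = [0] (depth 1)
After 'push 9': stack = [0, 9] (depth 2)
After 'mul': stack = [0] (depth 1)
After 'dup': stack = [0, 0] (depth 2)

Answer: 2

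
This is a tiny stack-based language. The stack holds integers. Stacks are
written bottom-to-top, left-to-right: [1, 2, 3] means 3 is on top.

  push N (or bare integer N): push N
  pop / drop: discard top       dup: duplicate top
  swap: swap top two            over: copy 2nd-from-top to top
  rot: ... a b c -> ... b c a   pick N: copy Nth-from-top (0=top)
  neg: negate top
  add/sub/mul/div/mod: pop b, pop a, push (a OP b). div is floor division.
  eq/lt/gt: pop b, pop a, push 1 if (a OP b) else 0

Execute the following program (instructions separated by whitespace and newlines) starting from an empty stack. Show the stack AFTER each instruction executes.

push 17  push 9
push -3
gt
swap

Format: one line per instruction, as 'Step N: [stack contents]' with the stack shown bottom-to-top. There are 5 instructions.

Step 1: [17]
Step 2: [17, 9]
Step 3: [17, 9, -3]
Step 4: [17, 1]
Step 5: [1, 17]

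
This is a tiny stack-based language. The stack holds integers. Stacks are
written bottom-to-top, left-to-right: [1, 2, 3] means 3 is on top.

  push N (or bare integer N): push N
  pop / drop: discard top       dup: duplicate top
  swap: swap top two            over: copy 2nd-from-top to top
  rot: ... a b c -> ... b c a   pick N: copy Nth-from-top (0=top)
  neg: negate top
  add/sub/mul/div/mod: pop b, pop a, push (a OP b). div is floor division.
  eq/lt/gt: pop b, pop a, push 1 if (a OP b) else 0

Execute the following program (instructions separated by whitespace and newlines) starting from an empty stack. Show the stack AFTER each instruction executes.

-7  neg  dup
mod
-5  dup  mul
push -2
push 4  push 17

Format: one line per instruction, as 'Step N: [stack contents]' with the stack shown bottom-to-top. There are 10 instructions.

Step 1: [-7]
Step 2: [7]
Step 3: [7, 7]
Step 4: [0]
Step 5: [0, -5]
Step 6: [0, -5, -5]
Step 7: [0, 25]
Step 8: [0, 25, -2]
Step 9: [0, 25, -2, 4]
Step 10: [0, 25, -2, 4, 17]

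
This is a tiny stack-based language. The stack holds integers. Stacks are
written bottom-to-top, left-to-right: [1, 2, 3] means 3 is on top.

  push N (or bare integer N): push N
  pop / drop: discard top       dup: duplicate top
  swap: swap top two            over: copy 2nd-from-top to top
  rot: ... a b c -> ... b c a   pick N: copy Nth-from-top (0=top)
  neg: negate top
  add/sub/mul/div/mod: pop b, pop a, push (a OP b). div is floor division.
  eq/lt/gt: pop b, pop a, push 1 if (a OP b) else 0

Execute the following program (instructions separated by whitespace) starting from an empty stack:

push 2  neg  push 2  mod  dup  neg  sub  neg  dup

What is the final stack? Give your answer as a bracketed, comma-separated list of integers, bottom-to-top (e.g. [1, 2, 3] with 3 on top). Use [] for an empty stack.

After 'push 2': [2]
After 'neg': [-2]
After 'push 2': [-2, 2]
After 'mod': [0]
After 'dup': [0, 0]
After 'neg': [0, 0]
After 'sub': [0]
After 'neg': [0]
After 'dup': [0, 0]

Answer: [0, 0]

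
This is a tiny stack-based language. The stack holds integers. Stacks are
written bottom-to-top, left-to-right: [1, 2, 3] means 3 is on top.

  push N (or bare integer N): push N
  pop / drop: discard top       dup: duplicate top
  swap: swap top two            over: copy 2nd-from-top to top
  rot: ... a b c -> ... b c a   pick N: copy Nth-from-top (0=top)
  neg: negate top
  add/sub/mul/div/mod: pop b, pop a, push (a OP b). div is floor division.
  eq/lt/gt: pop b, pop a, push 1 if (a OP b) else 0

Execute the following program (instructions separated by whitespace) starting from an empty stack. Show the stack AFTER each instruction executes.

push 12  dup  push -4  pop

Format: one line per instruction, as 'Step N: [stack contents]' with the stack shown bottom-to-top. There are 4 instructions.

Step 1: [12]
Step 2: [12, 12]
Step 3: [12, 12, -4]
Step 4: [12, 12]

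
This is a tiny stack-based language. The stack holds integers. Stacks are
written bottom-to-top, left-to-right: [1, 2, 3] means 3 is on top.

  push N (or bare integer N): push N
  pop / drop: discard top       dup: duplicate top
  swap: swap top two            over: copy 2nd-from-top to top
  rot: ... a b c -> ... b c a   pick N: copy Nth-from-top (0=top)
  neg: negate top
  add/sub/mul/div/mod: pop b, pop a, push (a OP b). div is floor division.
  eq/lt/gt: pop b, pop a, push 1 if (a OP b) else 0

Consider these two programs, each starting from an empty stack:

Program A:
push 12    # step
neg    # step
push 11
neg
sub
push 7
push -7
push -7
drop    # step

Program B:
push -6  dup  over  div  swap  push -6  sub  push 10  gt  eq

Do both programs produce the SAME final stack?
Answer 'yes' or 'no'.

Program A trace:
  After 'push 12': [12]
  After 'neg': [-12]
  After 'push 11': [-12, 11]
  After 'neg': [-12, -11]
  After 'sub': [-1]
  After 'push 7': [-1, 7]
  After 'push -7': [-1, 7, -7]
  After 'push -7': [-1, 7, -7, -7]
  After 'drop': [-1, 7, -7]
Program A final stack: [-1, 7, -7]

Program B trace:
  After 'push -6': [-6]
  After 'dup': [-6, -6]
  After 'over': [-6, -6, -6]
  After 'div': [-6, 1]
  After 'swap': [1, -6]
  After 'push -6': [1, -6, -6]
  After 'sub': [1, 0]
  After 'push 10': [1, 0, 10]
  After 'gt': [1, 0]
  After 'eq': [0]
Program B final stack: [0]
Same: no

Answer: no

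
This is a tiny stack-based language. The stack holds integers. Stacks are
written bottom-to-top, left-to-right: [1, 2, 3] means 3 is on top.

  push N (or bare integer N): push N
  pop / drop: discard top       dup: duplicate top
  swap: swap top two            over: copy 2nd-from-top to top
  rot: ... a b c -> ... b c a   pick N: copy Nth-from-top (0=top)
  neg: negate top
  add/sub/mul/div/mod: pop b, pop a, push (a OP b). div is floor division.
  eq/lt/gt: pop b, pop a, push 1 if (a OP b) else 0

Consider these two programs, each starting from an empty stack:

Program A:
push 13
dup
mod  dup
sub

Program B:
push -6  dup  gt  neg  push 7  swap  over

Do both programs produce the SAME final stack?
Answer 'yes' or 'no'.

Program A trace:
  After 'push 13': [13]
  After 'dup': [13, 13]
  After 'mod': [0]
  After 'dup': [0, 0]
  After 'sub': [0]
Program A final stack: [0]

Program B trace:
  After 'push -6': [-6]
  After 'dup': [-6, -6]
  After 'gt': [0]
  After 'neg': [0]
  After 'push 7': [0, 7]
  After 'swap': [7, 0]
  After 'over': [7, 0, 7]
Program B final stack: [7, 0, 7]
Same: no

Answer: no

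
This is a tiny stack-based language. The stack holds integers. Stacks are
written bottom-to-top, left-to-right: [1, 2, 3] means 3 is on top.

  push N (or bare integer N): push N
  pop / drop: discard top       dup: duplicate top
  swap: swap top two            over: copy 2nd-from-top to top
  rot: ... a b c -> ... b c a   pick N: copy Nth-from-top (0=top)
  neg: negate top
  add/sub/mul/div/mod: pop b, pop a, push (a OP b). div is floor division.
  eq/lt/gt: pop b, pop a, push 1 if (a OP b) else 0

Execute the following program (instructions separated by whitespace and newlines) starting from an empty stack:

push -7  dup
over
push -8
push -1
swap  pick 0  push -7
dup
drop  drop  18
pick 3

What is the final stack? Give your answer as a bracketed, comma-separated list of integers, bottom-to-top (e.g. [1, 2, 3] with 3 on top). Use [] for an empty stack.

After 'push -7': [-7]
After 'dup': [-7, -7]
After 'over': [-7, -7, -7]
After 'push -8': [-7, -7, -7, -8]
After 'push -1': [-7, -7, -7, -8, -1]
After 'swap': [-7, -7, -7, -1, -8]
After 'pick 0': [-7, -7, -7, -1, -8, -8]
After 'push -7': [-7, -7, -7, -1, -8, -8, -7]
After 'dup': [-7, -7, -7, -1, -8, -8, -7, -7]
After 'drop': [-7, -7, -7, -1, -8, -8, -7]
After 'drop': [-7, -7, -7, -1, -8, -8]
After 'push 18': [-7, -7, -7, -1, -8, -8, 18]
After 'pick 3': [-7, -7, -7, -1, -8, -8, 18, -1]

Answer: [-7, -7, -7, -1, -8, -8, 18, -1]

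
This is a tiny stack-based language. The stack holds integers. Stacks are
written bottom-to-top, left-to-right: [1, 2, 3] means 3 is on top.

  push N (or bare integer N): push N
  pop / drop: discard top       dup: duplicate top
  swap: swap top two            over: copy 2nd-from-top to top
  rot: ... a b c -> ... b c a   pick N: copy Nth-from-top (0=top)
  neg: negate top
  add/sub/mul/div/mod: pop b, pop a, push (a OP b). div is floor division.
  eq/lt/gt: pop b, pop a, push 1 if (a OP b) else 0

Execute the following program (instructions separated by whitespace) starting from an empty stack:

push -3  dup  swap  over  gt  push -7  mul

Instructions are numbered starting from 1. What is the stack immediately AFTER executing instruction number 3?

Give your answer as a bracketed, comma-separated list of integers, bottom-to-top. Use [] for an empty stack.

Answer: [-3, -3]

Derivation:
Step 1 ('push -3'): [-3]
Step 2 ('dup'): [-3, -3]
Step 3 ('swap'): [-3, -3]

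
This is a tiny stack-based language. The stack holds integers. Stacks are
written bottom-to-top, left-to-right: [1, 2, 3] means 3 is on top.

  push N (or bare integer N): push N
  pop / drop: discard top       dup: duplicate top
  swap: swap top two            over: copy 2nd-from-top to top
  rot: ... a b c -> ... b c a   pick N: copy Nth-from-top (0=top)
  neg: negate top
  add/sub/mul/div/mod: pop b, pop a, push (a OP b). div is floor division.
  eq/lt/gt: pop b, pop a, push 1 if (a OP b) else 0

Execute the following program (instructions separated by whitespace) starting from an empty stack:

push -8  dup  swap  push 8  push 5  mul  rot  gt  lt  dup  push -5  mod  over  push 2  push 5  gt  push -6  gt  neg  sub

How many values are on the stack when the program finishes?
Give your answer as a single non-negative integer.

After 'push -8': stack = [-8] (depth 1)
After 'dup': stack = [-8, -8] (depth 2)
After 'swap': stack = [-8, -8] (depth 2)
After 'push 8': stack = [-8, -8, 8] (depth 3)
After 'push 5': stack = [-8, -8, 8, 5] (depth 4)
After 'mul': stack = [-8, -8, 40] (depth 3)
After 'rot': stack = [-8, 40, -8] (depth 3)
After 'gt': stack = [-8, 1] (depth 2)
After 'lt': stack = [1] (depth 1)
After 'dup': stack = [1, 1] (depth 2)
After 'push -5': stack = [1, 1, -5] (depth 3)
After 'mod': stack = [1, -4] (depth 2)
After 'over': stack = [1, -4, 1] (depth 3)
After 'push 2': stack = [1, -4, 1, 2] (depth 4)
After 'push 5': stack = [1, -4, 1, 2, 5] (depth 5)
After 'gt': stack = [1, -4, 1, 0] (depth 4)
After 'push -6': stack = [1, -4, 1, 0, -6] (depth 5)
After 'gt': stack = [1, -4, 1, 1] (depth 4)
After 'neg': stack = [1, -4, 1, -1] (depth 4)
After 'sub': stack = [1, -4, 2] (depth 3)

Answer: 3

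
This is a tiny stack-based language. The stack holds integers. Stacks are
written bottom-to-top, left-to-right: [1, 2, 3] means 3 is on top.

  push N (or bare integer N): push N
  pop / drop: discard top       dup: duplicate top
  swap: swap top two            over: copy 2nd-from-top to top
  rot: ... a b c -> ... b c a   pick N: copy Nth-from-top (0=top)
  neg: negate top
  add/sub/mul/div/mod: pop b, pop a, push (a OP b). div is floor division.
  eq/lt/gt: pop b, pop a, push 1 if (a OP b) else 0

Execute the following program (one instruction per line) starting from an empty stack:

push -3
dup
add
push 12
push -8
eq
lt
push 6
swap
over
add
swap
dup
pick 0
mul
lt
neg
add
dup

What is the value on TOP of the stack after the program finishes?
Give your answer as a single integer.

Answer: 6

Derivation:
After 'push -3': [-3]
After 'dup': [-3, -3]
After 'add': [-6]
After 'push 12': [-6, 12]
After 'push -8': [-6, 12, -8]
After 'eq': [-6, 0]
After 'lt': [1]
After 'push 6': [1, 6]
After 'swap': [6, 1]
After 'over': [6, 1, 6]
After 'add': [6, 7]
After 'swap': [7, 6]
After 'dup': [7, 6, 6]
After 'pick 0': [7, 6, 6, 6]
After 'mul': [7, 6, 36]
After 'lt': [7, 1]
After 'neg': [7, -1]
After 'add': [6]
After 'dup': [6, 6]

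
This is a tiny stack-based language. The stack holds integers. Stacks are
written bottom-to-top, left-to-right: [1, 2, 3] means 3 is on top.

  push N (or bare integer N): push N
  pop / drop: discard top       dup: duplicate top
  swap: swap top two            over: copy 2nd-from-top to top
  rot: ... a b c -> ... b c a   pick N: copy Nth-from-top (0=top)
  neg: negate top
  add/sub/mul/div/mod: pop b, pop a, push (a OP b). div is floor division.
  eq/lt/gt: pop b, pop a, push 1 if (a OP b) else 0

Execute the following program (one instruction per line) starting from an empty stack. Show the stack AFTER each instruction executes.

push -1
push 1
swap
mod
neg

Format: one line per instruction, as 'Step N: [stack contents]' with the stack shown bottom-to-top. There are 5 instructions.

Step 1: [-1]
Step 2: [-1, 1]
Step 3: [1, -1]
Step 4: [0]
Step 5: [0]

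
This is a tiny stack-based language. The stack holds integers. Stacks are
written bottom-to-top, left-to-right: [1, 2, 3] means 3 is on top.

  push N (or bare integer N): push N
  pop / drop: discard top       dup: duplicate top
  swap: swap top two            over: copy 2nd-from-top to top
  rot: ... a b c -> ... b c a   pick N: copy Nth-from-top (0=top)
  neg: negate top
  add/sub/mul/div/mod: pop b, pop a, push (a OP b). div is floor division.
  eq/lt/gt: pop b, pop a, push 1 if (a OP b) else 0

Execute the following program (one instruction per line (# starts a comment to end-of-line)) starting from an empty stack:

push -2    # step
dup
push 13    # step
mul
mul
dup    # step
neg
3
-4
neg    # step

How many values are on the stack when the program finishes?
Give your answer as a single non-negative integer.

Answer: 4

Derivation:
After 'push -2': stack = [-2] (depth 1)
After 'dup': stack = [-2, -2] (depth 2)
After 'push 13': stack = [-2, -2, 13] (depth 3)
After 'mul': stack = [-2, -26] (depth 2)
After 'mul': stack = [52] (depth 1)
After 'dup': stack = [52, 52] (depth 2)
After 'neg': stack = [52, -52] (depth 2)
After 'push 3': stack = [52, -52, 3] (depth 3)
After 'push -4': stack = [52, -52, 3, -4] (depth 4)
After 'neg': stack = [52, -52, 3, 4] (depth 4)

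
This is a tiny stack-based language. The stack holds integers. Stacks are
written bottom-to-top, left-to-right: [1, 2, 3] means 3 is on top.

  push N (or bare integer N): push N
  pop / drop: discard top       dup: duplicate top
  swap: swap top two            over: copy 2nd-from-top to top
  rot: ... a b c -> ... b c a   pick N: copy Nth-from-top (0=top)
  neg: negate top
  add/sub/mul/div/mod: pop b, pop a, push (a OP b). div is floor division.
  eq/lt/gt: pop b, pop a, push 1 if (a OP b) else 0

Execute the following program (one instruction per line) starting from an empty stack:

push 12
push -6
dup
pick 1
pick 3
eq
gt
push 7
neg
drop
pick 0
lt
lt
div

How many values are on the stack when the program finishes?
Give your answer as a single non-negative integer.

Answer: 1

Derivation:
After 'push 12': stack = [12] (depth 1)
After 'push -6': stack = [12, -6] (depth 2)
After 'dup': stack = [12, -6, -6] (depth 3)
After 'pick 1': stack = [12, -6, -6, -6] (depth 4)
After 'pick 3': stack = [12, -6, -6, -6, 12] (depth 5)
After 'eq': stack = [12, -6, -6, 0] (depth 4)
After 'gt': stack = [12, -6, 0] (depth 3)
After 'push 7': stack = [12, -6, 0, 7] (depth 4)
After 'neg': stack = [12, -6, 0, -7] (depth 4)
After 'drop': stack = [12, -6, 0] (depth 3)
After 'pick 0': stack = [12, -6, 0, 0] (depth 4)
After 'lt': stack = [12, -6, 0] (depth 3)
After 'lt': stack = [12, 1] (depth 2)
After 'div': stack = [12] (depth 1)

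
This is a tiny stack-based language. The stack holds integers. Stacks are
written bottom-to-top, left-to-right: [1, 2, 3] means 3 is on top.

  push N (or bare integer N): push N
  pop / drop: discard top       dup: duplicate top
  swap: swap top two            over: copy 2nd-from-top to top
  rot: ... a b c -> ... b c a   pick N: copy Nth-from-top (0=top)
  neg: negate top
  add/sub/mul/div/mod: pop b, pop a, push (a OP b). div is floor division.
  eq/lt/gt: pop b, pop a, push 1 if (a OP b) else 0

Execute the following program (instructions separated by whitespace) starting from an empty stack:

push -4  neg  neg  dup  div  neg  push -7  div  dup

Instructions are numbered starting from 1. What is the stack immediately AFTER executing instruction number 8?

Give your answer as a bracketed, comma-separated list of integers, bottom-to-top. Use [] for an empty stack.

Answer: [0]

Derivation:
Step 1 ('push -4'): [-4]
Step 2 ('neg'): [4]
Step 3 ('neg'): [-4]
Step 4 ('dup'): [-4, -4]
Step 5 ('div'): [1]
Step 6 ('neg'): [-1]
Step 7 ('push -7'): [-1, -7]
Step 8 ('div'): [0]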